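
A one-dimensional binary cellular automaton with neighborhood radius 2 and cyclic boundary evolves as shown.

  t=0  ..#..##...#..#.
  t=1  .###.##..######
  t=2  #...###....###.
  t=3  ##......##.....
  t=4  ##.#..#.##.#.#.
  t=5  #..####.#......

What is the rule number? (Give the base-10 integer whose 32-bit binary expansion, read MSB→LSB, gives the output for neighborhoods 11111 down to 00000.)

3361018742

  nb #####: next=#  (t=1,i=11, bit31=1)
  nb ####.: next=#  (t=1,i=13, bit30=1)
  nb ###.#: next=.  (t=1,i=3, bit29=0)
  nb ###..: next=.  (t=2,i=6, bit28=0)
  nb ##.##: next=#  (t=1,i=0, bit27=1)
  nb ##.#.: next=.  (t=2,i=14, bit26=0)
  nb ##..#: next=.  (t=1,i=7, bit25=0)
  nb ##...: next=.  (t=0,i=7, bit24=0)
  nb #.###: next=.  (t=1,i=1, bit23=0)
  nb #.##.: next=#  (t=1,i=5, bit22=1)
  nb #.#.#: next=.  (t=4,i=11, bit21=0)
  nb #.#..: next=#  (t=2,i=0, bit20=1)
  nb #..##: next=.  (t=0,i=4, bit19=0)
  nb #..#.: next=#  (t=0,i=12, bit18=1)
  nb #...#: next=.  (t=0,i=0, bit17=0)
  nb #....: next=#  (t=2,i=8, bit16=1)
  nb .####: next=.  (t=1,i=10, bit15=0)
  nb .###.: next=.  (t=1,i=2, bit14=0)
  nb .##.#: next=.  (t=4,i=1, bit13=0)
  nb .##..: next=#  (t=0,i=6, bit12=1)
  nb .#.##: next=.  (t=4,i=7, bit11=0)
  nb .#.#.: next=.  (t=4,i=12, bit10=0)
  nb .#..#: next=#  (t=0,i=3, bit9=1)
  nb .#...: next=#  (t=0,i=14, bit8=1)
  nb ..###: next=.  (t=1,i=9, bit7=0)
  nb ..##.: next=#  (t=0,i=5, bit6=1)
  nb ..#.#: next=#  (t=4,i=6, bit5=1)
  nb ..#..: next=#  (t=0,i=2, bit4=1)
  nb ...##: next=.  (t=2,i=3, bit3=0)
  nb ...#.: next=#  (t=0,i=1, bit2=1)
  nb ....#: next=#  (t=2,i=9, bit1=1)
  nb .....: next=.  (t=3,i=4, bit0=0)
  bits 11001000010101010001001101110110 = 3361018742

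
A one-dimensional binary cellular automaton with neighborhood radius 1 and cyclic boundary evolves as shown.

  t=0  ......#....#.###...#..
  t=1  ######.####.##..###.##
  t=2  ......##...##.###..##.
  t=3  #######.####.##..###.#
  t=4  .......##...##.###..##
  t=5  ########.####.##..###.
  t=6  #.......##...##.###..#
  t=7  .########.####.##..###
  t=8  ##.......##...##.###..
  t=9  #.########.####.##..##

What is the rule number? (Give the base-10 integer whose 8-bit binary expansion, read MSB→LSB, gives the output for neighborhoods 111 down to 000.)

  ###|.  b7=0 t=0,i=14
  ##.|.  b6=0 t=0,i=15
  #.#|#  b5=1 t=0,i=12
  #..|#  b4=1 t=0,i=7
  .##|#  b3=1 t=0,i=13
  .#.|.  b2=0 t=0,i=6
  ..#|#  b1=1 t=0,i=5
  ...|#  b0=1 t=0,i=0
  bits 00111011 = 59

59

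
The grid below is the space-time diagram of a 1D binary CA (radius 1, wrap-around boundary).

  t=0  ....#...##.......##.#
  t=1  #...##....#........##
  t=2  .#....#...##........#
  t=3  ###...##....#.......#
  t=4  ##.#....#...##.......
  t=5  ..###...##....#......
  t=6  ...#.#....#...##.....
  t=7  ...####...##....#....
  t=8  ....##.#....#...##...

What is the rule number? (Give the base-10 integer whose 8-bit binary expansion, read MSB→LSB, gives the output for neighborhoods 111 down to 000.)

  [7] ### => #  t=1,i=20
  [6] ##. => .  t=0,i=9
  [5] #.# => #  t=0,i=19
  [4] #.. => #  t=0,i=0
  [3] .## => .  t=0,i=8
  [2] .#. => #  t=0,i=4
  [1] ..# => .  t=0,i=3
  [0] ... => .  t=0,i=1
  bits 10110100 = 180

180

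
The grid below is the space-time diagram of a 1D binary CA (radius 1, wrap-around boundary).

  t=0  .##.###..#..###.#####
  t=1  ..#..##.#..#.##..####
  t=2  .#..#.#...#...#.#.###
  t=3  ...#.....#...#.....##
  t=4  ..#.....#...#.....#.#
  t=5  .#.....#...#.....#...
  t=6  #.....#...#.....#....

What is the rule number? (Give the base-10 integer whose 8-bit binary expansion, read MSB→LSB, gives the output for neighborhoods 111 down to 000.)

194

  ###|#  b7=1 t=0,i=5
  ##.|#  b6=1 t=0,i=2
  #.#|.  b5=0 t=0,i=0
  #..|.  b4=0 t=0,i=7
  .##|.  b3=0 t=0,i=1
  .#.|.  b2=0 t=0,i=9
  ..#|#  b1=1 t=0,i=8
  ...|.  b0=0 t=2,i=8
  bits 11000010 = 194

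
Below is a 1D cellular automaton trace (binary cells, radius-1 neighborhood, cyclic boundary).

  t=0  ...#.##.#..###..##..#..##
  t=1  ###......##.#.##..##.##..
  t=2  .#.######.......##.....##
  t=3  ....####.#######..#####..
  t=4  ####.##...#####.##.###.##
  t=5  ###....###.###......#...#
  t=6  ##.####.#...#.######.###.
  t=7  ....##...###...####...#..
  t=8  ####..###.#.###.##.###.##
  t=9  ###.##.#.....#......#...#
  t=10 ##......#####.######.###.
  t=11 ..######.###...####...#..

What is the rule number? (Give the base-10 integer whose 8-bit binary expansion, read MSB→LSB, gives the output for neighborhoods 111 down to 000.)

  ### -> #   bit 7 = 1  t=0,i=12
  ##. -> .   bit 6 = 0  t=0,i=6
  #.# -> .   bit 5 = 0  t=0,i=4
  #.. -> #   bit 4 = 1  t=0,i=0
  .## -> .   bit 3 = 0  t=0,i=5
  .#. -> .   bit 2 = 0  t=0,i=3
  ..# -> #   bit 1 = 1  t=0,i=2
  ... -> #   bit 0 = 1  t=0,i=1
  bits 10010011 = 147

147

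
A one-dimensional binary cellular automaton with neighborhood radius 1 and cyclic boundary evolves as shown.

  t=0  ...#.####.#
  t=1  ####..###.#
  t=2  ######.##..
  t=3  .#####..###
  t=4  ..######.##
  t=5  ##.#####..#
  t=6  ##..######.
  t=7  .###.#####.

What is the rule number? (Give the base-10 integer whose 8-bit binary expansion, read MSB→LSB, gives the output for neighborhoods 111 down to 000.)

215

  nb ###: next=#  (t=0,i=6, bit7=1)
  nb ##.: next=#  (t=0,i=8, bit6=1)
  nb #.#: next=.  (t=0,i=4, bit5=0)
  nb #..: next=#  (t=0,i=0, bit4=1)
  nb .##: next=.  (t=0,i=5, bit3=0)
  nb .#.: next=#  (t=0,i=3, bit2=1)
  nb ..#: next=#  (t=0,i=2, bit1=1)
  nb ...: next=#  (t=0,i=1, bit0=1)
  bits 11010111 = 215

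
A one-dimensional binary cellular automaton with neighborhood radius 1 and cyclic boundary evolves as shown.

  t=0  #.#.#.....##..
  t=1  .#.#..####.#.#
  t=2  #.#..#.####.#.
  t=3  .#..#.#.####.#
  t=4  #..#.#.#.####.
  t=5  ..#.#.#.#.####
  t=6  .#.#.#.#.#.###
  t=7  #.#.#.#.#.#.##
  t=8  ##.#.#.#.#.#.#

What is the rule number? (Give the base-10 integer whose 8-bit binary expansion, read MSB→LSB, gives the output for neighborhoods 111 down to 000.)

  [7] ### => #  t=1,i=7
  [6] ##. => #  t=0,i=11
  [5] #.# => #  t=0,i=1
  [4] #.. => .  t=0,i=5
  [3] .## => .  t=0,i=10
  [2] .#. => .  t=0,i=0
  [1] ..# => #  t=0,i=9
  [0] ... => #  t=0,i=6
  bits 11100011 = 227

227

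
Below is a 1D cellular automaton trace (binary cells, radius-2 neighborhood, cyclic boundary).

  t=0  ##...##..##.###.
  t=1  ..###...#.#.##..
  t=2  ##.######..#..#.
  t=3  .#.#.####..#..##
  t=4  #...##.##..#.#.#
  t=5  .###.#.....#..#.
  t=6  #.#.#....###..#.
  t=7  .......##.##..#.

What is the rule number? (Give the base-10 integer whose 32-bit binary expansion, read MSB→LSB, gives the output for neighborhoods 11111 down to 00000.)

3582617662

  ##### -> #   bit 31 = 1  t=2,i=5
  ####. -> #   bit 30 = 1  t=2,i=7
  ###.# -> .   bit 29 = 0  t=0,i=14
  ###.. -> #   bit 28 = 1  t=1,i=4
  ##.## -> .   bit 27 = 0  t=0,i=11
  ##.#. -> #   bit 26 = 1  t=3,i=0
  ##..# -> .   bit 25 = 0  t=0,i=7
  ##... -> #   bit 24 = 1  t=0,i=2
  #.### -> #   bit 23 = 1  t=0,i=12
  #.##. -> .   bit 22 = 0  t=0,i=0
  #.#.# -> .   bit 21 = 0  t=1,i=10
  #.#.. -> .   bit 20 = 0  t=5,i=5
  #..## -> #   bit 19 = 1  t=0,i=8
  #..#. -> .   bit 18 = 0  t=2,i=10
  #...# -> #   bit 17 = 1  t=0,i=3
  #.... -> .   bit 16 = 0  t=1,i=15
  .#### -> .   bit 15 = 0  t=2,i=4
  .###. -> #   bit 14 = 1  t=0,i=13
  .##.# -> #   bit 13 = 1  t=0,i=10
  .##.. -> .   bit 12 = 0  t=0,i=1
  .#.## -> #   bit 11 = 1  t=1,i=11
  .#.#. -> .   bit 10 = 0  t=1,i=9
  .#..# -> .   bit 9 = 0  t=2,i=12
  .#... -> .   bit 8 = 0  t=5,i=6
  ..### -> .   bit 7 = 0  t=1,i=2
  ..##. -> .   bit 6 = 0  t=0,i=5
  ..#.# -> #   bit 5 = 1  t=1,i=8
  ..#.. -> #   bit 4 = 1  t=2,i=11
  ...## -> #   bit 3 = 1  t=0,i=4
  ...#. -> #   bit 2 = 1  t=1,i=7
  ....# -> #   bit 1 = 1  t=1,i=0
  ..... -> .   bit 0 = 0  t=5,i=8
  bits 11010101100010100110100000111110 = 3582617662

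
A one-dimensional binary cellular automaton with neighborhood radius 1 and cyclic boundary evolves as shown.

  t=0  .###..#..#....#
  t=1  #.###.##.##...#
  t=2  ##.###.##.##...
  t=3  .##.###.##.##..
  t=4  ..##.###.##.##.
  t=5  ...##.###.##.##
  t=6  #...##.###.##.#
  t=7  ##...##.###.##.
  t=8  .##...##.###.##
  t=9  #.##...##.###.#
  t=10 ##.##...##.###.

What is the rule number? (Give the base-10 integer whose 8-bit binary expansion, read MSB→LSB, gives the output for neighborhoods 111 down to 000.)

  ### -> #   bit 7 = 1  t=0,i=2
  ##. -> #   bit 6 = 1  t=0,i=3
  #.# -> #   bit 5 = 1  t=0,i=0
  #.. -> #   bit 4 = 1  t=0,i=4
  .## -> .   bit 3 = 0  t=0,i=1
  .#. -> #   bit 2 = 1  t=0,i=6
  ..# -> .   bit 1 = 0  t=0,i=5
  ... -> .   bit 0 = 0  t=0,i=11
  bits 11110100 = 244

244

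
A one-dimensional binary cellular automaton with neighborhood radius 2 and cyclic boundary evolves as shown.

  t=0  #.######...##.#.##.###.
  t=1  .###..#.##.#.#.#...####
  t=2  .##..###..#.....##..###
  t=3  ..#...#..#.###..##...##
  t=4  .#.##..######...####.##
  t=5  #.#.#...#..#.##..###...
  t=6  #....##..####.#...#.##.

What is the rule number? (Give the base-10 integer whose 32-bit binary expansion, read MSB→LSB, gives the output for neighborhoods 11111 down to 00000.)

  nb #####: next=.  (t=0,i=4, bit31=0)
  nb ####.: next=#  (t=0,i=6, bit30=1)
  nb ###.#: next=#  (t=0,i=21, bit29=1)
  nb ###..: next=.  (t=0,i=7, bit28=0)
  nb ##.##: next=.  (t=0,i=18, bit27=0)
  nb ##.#.: next=#  (t=0,i=13, bit26=1)
  nb ##..#: next=.  (t=1,i=4, bit25=0)
  nb ##...: next=#  (t=0,i=8, bit24=1)
  nb #.###: next=#  (t=0,i=2, bit23=1)
  nb #.##.: next=.  (t=0,i=16, bit22=0)
  nb #.#.#: next=.  (t=0,i=0, bit21=0)
  nb #.#..: next=.  (t=1,i=15, bit20=0)
  nb #..##: next=.  (t=2,i=4, bit19=0)
  nb #..#.: next=#  (t=1,i=5, bit18=1)
  nb #...#: next=#  (t=0,i=9, bit17=1)
  nb #....: next=#  (t=2,i=12, bit16=1)
  nb .####: next=#  (t=0,i=3, bit15=1)
  nb .###.: next=#  (t=0,i=20, bit14=1)
  nb .##.#: next=.  (t=0,i=12, bit13=0)
  nb .##..: next=#  (t=2,i=2, bit12=1)
  nb .#.##: next=#  (t=0,i=1, bit11=1)
  nb .#.#.: next=.  (t=1,i=12, bit10=0)
  nb .#..#: next=#  (t=3,i=7, bit9=1)
  nb .#...: next=#  (t=1,i=16, bit8=1)
  nb ..###: next=.  (t=1,i=19, bit7=0)
  nb ..##.: next=#  (t=0,i=11, bit6=1)
  nb ..#.#: next=#  (t=1,i=6, bit5=1)
  nb ..#..: next=.  (t=2,i=10, bit4=0)
  nb ...##: next=.  (t=0,i=10, bit3=0)
  nb ...#.: next=.  (t=3,i=5, bit2=0)
  nb ....#: next=.  (t=2,i=14, bit1=0)
  nb .....: next=#  (t=2,i=13, bit0=1)
  bits 01100101100001111101101101100001 = 1703402337

1703402337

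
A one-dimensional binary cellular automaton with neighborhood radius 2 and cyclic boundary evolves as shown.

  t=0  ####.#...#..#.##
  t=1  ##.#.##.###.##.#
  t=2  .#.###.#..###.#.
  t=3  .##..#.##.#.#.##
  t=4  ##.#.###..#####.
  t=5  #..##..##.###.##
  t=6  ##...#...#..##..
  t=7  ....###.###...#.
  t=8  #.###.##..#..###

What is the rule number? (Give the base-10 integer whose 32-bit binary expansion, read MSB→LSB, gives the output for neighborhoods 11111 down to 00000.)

  #####|#  b31=1 t=0,i=0
  ####.|.  b30=0 t=0,i=2
  ###.#|#  b29=1 t=0,i=3
  ###..|#  b28=1 t=4,i=7
  ##.##|#  b27=1 t=1,i=7
  ##.#.|.  b26=0 t=0,i=4
  ##..#|#  b25=1 t=3,i=3
  ##...|.  b24=0 t=6,i=2
  #.###|.  b23=0 t=0,i=14
  #.##.|#  b22=1 t=1,i=5
  #.#.#|#  b21=1 t=1,i=3
  #.#..|#  b20=1 t=0,i=5
  #..##|.  b19=0 t=2,i=9
  #..#.|.  b18=0 t=0,i=11
  #...#|.  b17=0 t=0,i=7
  #....|#  b16=1 t=7,i=0
  .####|#  b15=1 t=0,i=15
  .###.|.  b14=0 t=1,i=0
  .##.#|.  b13=0 t=1,i=6
  .##..|.  b12=0 t=3,i=2
  .#.##|#  b11=1 t=0,i=13
  .#.#.|#  b10=1 t=3,i=11
  .#..#|#  b9=1 t=0,i=10
  .#...|#  b8=1 t=0,i=6
  ..###|#  b7=1 t=2,i=10
  ..##.|.  b6=0 t=5,i=3
  ..#.#|#  b5=1 t=0,i=12
  ..#..|#  b4=1 t=0,i=9
  ...##|#  b3=1 t=7,i=3
  ...#.|#  b2=1 t=0,i=8
  ....#|#  b1=1 t=7,i=2
  .....|.  b0=0 t=7,i=1
  bits 10111010011100011000111110111110 = 3128004542

3128004542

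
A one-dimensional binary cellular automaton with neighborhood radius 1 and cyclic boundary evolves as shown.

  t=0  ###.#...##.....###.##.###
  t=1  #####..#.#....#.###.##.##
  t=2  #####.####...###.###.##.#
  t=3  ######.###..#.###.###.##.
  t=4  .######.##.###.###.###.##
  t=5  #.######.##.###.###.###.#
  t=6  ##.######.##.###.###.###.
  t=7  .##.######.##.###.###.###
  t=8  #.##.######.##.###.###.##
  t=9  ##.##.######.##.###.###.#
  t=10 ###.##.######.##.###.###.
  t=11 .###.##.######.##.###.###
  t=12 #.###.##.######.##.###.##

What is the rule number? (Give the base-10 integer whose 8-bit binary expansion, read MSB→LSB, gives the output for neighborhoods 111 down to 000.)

  ### -> #   bit 7 = 1  t=0,i=0
  ##. -> #   bit 6 = 1  t=0,i=2
  #.# -> #   bit 5 = 1  t=0,i=3
  #.. -> .   bit 4 = 0  t=0,i=5
  .## -> .   bit 3 = 0  t=0,i=8
  .#. -> #   bit 2 = 1  t=0,i=4
  ..# -> #   bit 1 = 1  t=0,i=7
  ... -> .   bit 0 = 0  t=0,i=6
  bits 11100110 = 230

230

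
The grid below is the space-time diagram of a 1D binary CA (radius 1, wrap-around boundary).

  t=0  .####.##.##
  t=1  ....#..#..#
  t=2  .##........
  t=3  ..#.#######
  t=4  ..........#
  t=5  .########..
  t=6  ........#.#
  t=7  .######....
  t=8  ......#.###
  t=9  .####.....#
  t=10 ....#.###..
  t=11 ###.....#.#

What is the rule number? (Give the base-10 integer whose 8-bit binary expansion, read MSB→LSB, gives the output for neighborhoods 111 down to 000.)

65

  ###|.  b7=0 t=0,i=2
  ##.|#  b6=1 t=0,i=4
  #.#|.  b5=0 t=0,i=0
  #..|.  b4=0 t=1,i=0
  .##|.  b3=0 t=0,i=1
  .#.|.  b2=0 t=1,i=4
  ..#|.  b1=0 t=1,i=3
  ...|#  b0=1 t=1,i=1
  bits 01000001 = 65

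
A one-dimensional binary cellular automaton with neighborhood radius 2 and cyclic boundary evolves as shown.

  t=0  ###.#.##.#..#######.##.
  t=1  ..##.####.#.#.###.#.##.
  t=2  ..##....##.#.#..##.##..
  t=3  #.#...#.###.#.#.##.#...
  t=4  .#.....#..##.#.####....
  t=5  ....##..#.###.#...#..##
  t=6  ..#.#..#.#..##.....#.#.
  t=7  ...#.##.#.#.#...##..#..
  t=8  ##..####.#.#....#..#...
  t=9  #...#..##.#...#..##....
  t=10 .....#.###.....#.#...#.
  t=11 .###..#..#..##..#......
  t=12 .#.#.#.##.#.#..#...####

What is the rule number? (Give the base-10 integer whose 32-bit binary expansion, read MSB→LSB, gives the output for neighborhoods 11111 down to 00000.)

  [31] ##### => #  t=0,i=14
  [30] ####. => .  t=0,i=17
  [29] ###.# => #  t=0,i=2
  [28] ###.. => #  t=4,i=18
  [27] ##.## => .  t=0,i=19
  [26] ##.#. => #  t=0,i=3
  [25] ##..# => .  t=5,i=6
  [24] ##... => .  t=1,i=22
  [23] #.### => .  t=0,i=0
  [22] #.##. => #  t=0,i=6
  [21] #.#.# => .  t=0,i=4
  [20] #.#.. => .  t=0,i=9
  [19] #..## => .  t=0,i=11
  [18] #..#. => #  t=5,i=7
  [17] #...# => .  t=1,i=0
  [16] #.... => .  t=2,i=5
  [15] .#### => .  t=0,i=13
  [14] .###. => .  t=0,i=1
  [13] .##.# => #  t=0,i=7
  [12] .##.. => .  t=1,i=21
  [11] .#.## => #  t=0,i=5
  [10] .#.#. => #  t=1,i=11
  [9] .#..# => #  t=0,i=10
  [8] .#... => .  t=3,i=3
  [7] ..### => #  t=0,i=12
  [6] ..##. => #  t=1,i=2
  [5] ..#.# => .  t=3,i=0
  [4] ..#.. => .  t=4,i=1
  [3] ...## => .  t=1,i=1
  [2] ...#. => .  t=3,i=5
  [1] ....# => #  t=2,i=0
  [0] ..... => #  t=4,i=4
  bits 10110100010001000010111011000011 = 3024367299

3024367299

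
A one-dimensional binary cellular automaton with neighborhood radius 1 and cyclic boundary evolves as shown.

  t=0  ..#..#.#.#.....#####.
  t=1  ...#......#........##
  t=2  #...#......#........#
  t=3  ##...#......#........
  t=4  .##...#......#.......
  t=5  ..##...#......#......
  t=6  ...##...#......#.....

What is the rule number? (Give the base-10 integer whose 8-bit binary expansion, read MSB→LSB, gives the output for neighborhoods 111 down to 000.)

80

  ### -> .   bit 7 = 0  t=0,i=16
  ##. -> #   bit 6 = 1  t=0,i=19
  #.# -> .   bit 5 = 0  t=0,i=6
  #.. -> #   bit 4 = 1  t=0,i=3
  .## -> .   bit 3 = 0  t=0,i=15
  .#. -> .   bit 2 = 0  t=0,i=2
  ..# -> .   bit 1 = 0  t=0,i=1
  ... -> .   bit 0 = 0  t=0,i=0
  bits 01010000 = 80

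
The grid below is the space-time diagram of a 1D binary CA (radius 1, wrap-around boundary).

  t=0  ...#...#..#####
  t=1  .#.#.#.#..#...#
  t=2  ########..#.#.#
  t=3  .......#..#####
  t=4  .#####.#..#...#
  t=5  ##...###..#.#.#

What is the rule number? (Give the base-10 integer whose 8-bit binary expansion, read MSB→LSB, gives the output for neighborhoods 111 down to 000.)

  nb ###: next=.  (t=0,i=11, bit7=0)
  nb ##.: next=#  (t=0,i=14, bit6=1)
  nb #.#: next=#  (t=1,i=0, bit5=1)
  nb #..: next=.  (t=0,i=0, bit4=0)
  nb .##: next=#  (t=0,i=10, bit3=1)
  nb .#.: next=#  (t=0,i=3, bit2=1)
  nb ..#: next=.  (t=0,i=2, bit1=0)
  nb ...: next=#  (t=0,i=1, bit0=1)
  bits 01101101 = 109

109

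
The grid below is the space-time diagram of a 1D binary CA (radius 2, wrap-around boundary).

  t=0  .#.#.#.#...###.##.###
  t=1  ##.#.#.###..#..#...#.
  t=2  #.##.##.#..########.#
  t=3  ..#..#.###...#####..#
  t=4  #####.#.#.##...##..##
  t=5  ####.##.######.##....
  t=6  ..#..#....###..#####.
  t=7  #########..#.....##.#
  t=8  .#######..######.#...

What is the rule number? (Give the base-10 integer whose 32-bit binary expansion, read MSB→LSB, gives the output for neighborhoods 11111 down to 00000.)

  nb #####: next=#  (t=2,i=13, bit31=1)
  nb ####.: next=#  (t=2,i=17, bit30=1)
  nb ###.#: next=.  (t=0,i=13, bit29=0)
  nb ###..: next=.  (t=1,i=9, bit28=0)
  nb ##.##: next=.  (t=0,i=14, bit27=0)
  nb ##.#.: next=#  (t=0,i=0, bit26=1)
  nb ##..#: next=.  (t=1,i=10, bit25=0)
  nb ##...: next=#  (t=3,i=10, bit24=1)
  nb #.###: next=.  (t=0,i=18, bit23=0)
  nb #.##.: next=#  (t=0,i=15, bit22=1)
  nb #.#.#: next=#  (t=0,i=1, bit21=1)
  nb #.#..: next=#  (t=0,i=7, bit20=1)
  nb #..##: next=.  (t=2,i=10, bit19=0)
  nb #..#.: next=#  (t=1,i=11, bit18=1)
  nb #...#: next=#  (t=0,i=9, bit17=1)
  nb #....: next=#  (t=5,i=18, bit16=1)
  nb .####: next=.  (t=2,i=12, bit15=0)
  nb .###.: next=#  (t=0,i=12, bit14=1)
  nb .##.#: next=.  (t=0,i=16, bit13=0)
  nb .##..: next=#  (t=4,i=11, bit12=1)
  nb .#.##: next=#  (t=1,i=6, bit11=1)
  nb .#.#.: next=.  (t=0,i=2, bit10=0)
  nb .#..#: next=#  (t=1,i=13, bit9=1)
  nb .#...: next=#  (t=0,i=8, bit8=1)
  nb ..###: next=.  (t=0,i=11, bit7=0)
  nb ..##.: next=#  (t=4,i=15, bit6=1)
  nb ..#.#: next=.  (t=1,i=19, bit5=0)
  nb ..#..: next=#  (t=1,i=12, bit4=1)
  nb ...##: next=.  (t=0,i=10, bit3=0)
  nb ...#.: next=#  (t=1,i=18, bit2=1)
  nb ....#: next=#  (t=5,i=19, bit1=1)
  nb .....: next=#  (t=7,i=14, bit0=1)
  bits 11000101011101110101101101010111 = 3312933719

3312933719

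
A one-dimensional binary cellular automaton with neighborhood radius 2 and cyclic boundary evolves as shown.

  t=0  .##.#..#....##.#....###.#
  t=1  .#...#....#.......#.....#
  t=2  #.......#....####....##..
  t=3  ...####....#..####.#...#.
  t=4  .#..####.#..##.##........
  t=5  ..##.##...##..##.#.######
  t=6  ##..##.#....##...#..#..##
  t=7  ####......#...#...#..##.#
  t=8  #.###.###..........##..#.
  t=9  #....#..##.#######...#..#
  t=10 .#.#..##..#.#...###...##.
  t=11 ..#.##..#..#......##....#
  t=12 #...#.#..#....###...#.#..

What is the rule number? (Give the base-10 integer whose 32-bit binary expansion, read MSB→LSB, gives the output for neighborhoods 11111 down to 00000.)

1533576707

  ##### -> .   bit 31 = 0  t=5,i=21
  ####. -> #   bit 30 = 1  t=2,i=15
  ###.# -> .   bit 29 = 0  t=0,i=22
  ###.. -> #   bit 28 = 1  t=2,i=16
  ##.## -> #   bit 27 = 1  t=4,i=14
  ##.#. -> .   bit 26 = 0  t=0,i=3
  ##..# -> #   bit 25 = 1  t=2,i=23
  ##... -> #   bit 24 = 1  t=2,i=17
  #.### -> .   bit 23 = 0  t=5,i=19
  #.##. -> #   bit 22 = 1  t=0,i=1
  #.#.# -> #   bit 21 = 1  t=0,i=24
  #.#.. -> .   bit 20 = 0  t=0,i=4
  #..## -> #   bit 19 = 1  t=3,i=13
  #..#. -> .   bit 18 = 0  t=0,i=6
  #...# -> .   bit 17 = 0  t=1,i=3
  #.... -> .   bit 16 = 0  t=0,i=9
  .#### -> #   bit 15 = 1  t=2,i=14
  .###. -> .   bit 14 = 0  t=0,i=21
  .##.# -> .   bit 13 = 0  t=0,i=2
  .##.. -> .   bit 12 = 0  t=2,i=22
  .#.## -> .   bit 11 = 0  t=0,i=0
  .#.#. -> #   bit 10 = 1  t=1,i=0
  .#..# -> #   bit 9 = 1  t=0,i=5
  .#... -> .   bit 8 = 0  t=0,i=8
  ..### -> .   bit 7 = 0  t=0,i=20
  ..##. -> .   bit 6 = 0  t=0,i=12
  ..#.# -> .   bit 5 = 0  t=1,i=24
  ..#.. -> .   bit 4 = 0  t=0,i=7
  ...## -> .   bit 3 = 0  t=0,i=11
  ...#. -> .   bit 2 = 0  t=1,i=4
  ....# -> #   bit 1 = 1  t=0,i=10
  ..... -> #   bit 0 = 1  t=1,i=13
  bits 01011011011010001000011000000011 = 1533576707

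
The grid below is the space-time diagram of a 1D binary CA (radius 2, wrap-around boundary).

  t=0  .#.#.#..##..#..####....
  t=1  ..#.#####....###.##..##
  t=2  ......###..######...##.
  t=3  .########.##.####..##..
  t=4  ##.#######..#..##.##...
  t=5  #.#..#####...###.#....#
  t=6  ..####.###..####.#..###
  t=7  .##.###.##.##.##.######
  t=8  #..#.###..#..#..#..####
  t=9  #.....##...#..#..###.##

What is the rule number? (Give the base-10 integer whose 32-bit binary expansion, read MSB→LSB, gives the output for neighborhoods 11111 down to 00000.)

  nb #####: next=#  (t=1,i=6, bit31=1)
  nb ####.: next=#  (t=0,i=17, bit30=1)
  nb ###.#: next=#  (t=1,i=15, bit29=1)
  nb ###..: next=#  (t=0,i=18, bit28=1)
  nb ##.##: next=#  (t=1,i=16, bit27=1)
  nb ##.#.: next=.  (t=5,i=1, bit26=0)
  nb ##..#: next=.  (t=0,i=10, bit25=0)
  nb ##...: next=.  (t=0,i=19, bit24=0)
  nb #.###: next=.  (t=1,i=4, bit23=0)
  nb #.##.: next=.  (t=1,i=17, bit22=0)
  nb #.#.#: next=.  (t=0,i=3, bit21=0)
  nb #.#..: next=#  (t=0,i=5, bit20=1)
  nb #..##: next=#  (t=0,i=7, bit19=1)
  nb #..#.: next=.  (t=0,i=11, bit18=0)
  nb #...#: next=.  (t=2,i=18, bit17=0)
  nb #....: next=.  (t=0,i=20, bit16=0)
  nb .####: next=.  (t=0,i=16, bit15=0)
  nb .###.: next=#  (t=1,i=14, bit14=1)
  nb .##.#: next=.  (t=3,i=11, bit13=0)
  nb .##..: next=.  (t=0,i=9, bit12=0)
  nb .#.##: next=.  (t=1,i=3, bit11=0)
  nb .#.#.: next=#  (t=0,i=2, bit10=1)
  nb .#..#: next=#  (t=0,i=6, bit9=1)
  nb .#...: next=.  (t=5,i=18, bit8=0)
  nb ..###: next=#  (t=0,i=15, bit7=1)
  nb ..##.: next=#  (t=0,i=8, bit6=1)
  nb ..#.#: next=.  (t=0,i=1, bit5=0)
  nb ..#..: next=.  (t=0,i=12, bit4=0)
  nb ...##: next=#  (t=1,i=12, bit3=1)
  nb ...#.: next=.  (t=0,i=0, bit2=0)
  nb ....#: next=#  (t=0,i=22, bit1=1)
  nb .....: next=#  (t=0,i=21, bit0=1)
  bits 11111000000110000100011011001011 = 4162340555

4162340555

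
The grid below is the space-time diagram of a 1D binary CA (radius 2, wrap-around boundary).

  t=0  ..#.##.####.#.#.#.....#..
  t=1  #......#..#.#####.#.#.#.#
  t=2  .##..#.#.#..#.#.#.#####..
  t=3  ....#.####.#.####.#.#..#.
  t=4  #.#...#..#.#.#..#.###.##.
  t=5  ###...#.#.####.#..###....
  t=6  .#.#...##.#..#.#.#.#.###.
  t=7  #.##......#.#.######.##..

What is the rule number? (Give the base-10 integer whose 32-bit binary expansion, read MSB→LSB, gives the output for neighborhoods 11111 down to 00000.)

  [31] ##### => #  t=1,i=14
  [30] ####. => .  t=0,i=9
  [29] ###.# => #  t=0,i=10
  [28] ###.. => .  t=2,i=22
  [27] ##.## => .  t=0,i=6
  [26] ##.#. => .  t=0,i=11
  [25] ##..# => .  t=2,i=3
  [24] ##... => #  t=1,i=1
  [23] #.### => #  t=0,i=7
  [22] #.##. => .  t=0,i=4
  [21] #.#.# => #  t=0,i=12
  [20] #.#.. => #  t=0,i=16
  [19] #..## => #  t=5,i=17
  [18] #..#. => #  t=1,i=9
  [17] #...# => .  t=2,i=24
  [16] #.... => #  t=0,i=18
  [15] .#### => .  t=0,i=8
  [14] .###. => #  t=4,i=19
  [13] .##.# => .  t=0,i=5
  [12] .##.. => .  t=1,i=0
  [11] .#.## => .  t=0,i=3
  [10] .#.#. => #  t=0,i=13
  [9] .#..# => .  t=1,i=8
  [8] .#... => .  t=0,i=17
  [7] ..### => .  t=5,i=0
  [6] ..##. => .  t=2,i=1
  [5] ..#.# => .  t=0,i=2
  [4] ..#.. => #  t=0,i=22
  [3] ...## => .  t=2,i=0
  [2] ...#. => .  t=0,i=1
  [1] ....# => #  t=0,i=0
  [0] ..... => .  t=0,i=19
  bits 10100001101111010100010000010010 = 2713535506

2713535506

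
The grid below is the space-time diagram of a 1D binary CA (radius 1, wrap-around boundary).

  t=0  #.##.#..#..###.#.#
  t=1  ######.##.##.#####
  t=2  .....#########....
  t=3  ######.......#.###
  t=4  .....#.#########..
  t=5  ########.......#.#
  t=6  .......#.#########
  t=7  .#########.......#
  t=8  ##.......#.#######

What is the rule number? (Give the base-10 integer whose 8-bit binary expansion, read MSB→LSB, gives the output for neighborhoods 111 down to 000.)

111

  ### -> .   bit 7 = 0  t=0,i=12
  ##. -> #   bit 6 = 1  t=0,i=0
  #.# -> #   bit 5 = 1  t=0,i=1
  #.. -> .   bit 4 = 0  t=0,i=6
  .## -> #   bit 3 = 1  t=0,i=2
  .#. -> #   bit 2 = 1  t=0,i=5
  ..# -> #   bit 1 = 1  t=0,i=7
  ... -> #   bit 0 = 1  t=2,i=0
  bits 01101111 = 111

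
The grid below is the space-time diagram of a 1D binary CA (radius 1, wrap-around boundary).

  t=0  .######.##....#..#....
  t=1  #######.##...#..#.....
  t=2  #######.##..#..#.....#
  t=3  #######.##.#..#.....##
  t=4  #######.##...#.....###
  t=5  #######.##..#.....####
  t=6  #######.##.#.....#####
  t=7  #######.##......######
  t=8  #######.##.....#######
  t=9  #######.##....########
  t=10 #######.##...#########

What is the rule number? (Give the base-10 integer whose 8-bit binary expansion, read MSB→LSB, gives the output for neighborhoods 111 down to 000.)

202

  ### -> #   bit 7 = 1  t=0,i=2
  ##. -> #   bit 6 = 1  t=0,i=6
  #.# -> .   bit 5 = 0  t=0,i=7
  #.. -> .   bit 4 = 0  t=0,i=10
  .## -> #   bit 3 = 1  t=0,i=1
  .#. -> .   bit 2 = 0  t=0,i=14
  ..# -> #   bit 1 = 1  t=0,i=0
  ... -> .   bit 0 = 0  t=0,i=11
  bits 11001010 = 202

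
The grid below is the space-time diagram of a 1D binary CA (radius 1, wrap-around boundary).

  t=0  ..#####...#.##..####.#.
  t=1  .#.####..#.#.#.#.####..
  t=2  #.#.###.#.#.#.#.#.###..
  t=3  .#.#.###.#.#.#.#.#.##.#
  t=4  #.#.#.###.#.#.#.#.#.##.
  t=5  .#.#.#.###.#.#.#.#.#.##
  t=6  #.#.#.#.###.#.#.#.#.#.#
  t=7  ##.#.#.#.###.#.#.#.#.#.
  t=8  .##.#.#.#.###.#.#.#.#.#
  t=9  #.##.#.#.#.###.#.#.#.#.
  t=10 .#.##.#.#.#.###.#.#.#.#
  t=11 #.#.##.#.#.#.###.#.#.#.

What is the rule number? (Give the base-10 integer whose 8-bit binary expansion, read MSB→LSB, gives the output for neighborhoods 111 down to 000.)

226

  ###|#  b7=1 t=0,i=3
  ##.|#  b6=1 t=0,i=6
  #.#|#  b5=1 t=0,i=11
  #..|.  b4=0 t=0,i=7
  .##|.  b3=0 t=0,i=2
  .#.|.  b2=0 t=0,i=10
  ..#|#  b1=1 t=0,i=1
  ...|.  b0=0 t=0,i=0
  bits 11100010 = 226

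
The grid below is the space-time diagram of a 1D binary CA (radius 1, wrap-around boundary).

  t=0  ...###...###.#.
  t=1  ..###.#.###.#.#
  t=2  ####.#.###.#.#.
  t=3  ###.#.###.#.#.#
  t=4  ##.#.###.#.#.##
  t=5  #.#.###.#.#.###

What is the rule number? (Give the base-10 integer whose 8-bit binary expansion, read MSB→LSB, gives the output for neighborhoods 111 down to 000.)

  ###|#  b7=1 t=0,i=4
  ##.|.  b6=0 t=0,i=5
  #.#|#  b5=1 t=0,i=12
  #..|#  b4=1 t=0,i=6
  .##|#  b3=1 t=0,i=3
  .#.|.  b2=0 t=0,i=13
  ..#|#  b1=1 t=0,i=2
  ...|.  b0=0 t=0,i=0
  bits 10111010 = 186

186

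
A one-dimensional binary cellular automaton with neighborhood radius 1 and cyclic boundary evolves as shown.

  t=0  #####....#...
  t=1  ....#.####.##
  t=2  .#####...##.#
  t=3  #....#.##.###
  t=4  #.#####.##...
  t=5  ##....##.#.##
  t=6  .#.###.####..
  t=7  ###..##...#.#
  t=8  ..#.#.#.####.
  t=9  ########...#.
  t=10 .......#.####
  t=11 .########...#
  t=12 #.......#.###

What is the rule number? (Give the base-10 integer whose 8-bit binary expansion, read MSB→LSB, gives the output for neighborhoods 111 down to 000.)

  nb ###: next=.  (t=0,i=1, bit7=0)
  nb ##.: next=#  (t=0,i=4, bit6=1)
  nb #.#: next=#  (t=1,i=5, bit5=1)
  nb #..: next=.  (t=0,i=5, bit4=0)
  nb .##: next=.  (t=0,i=0, bit3=0)
  nb .#.: next=#  (t=0,i=9, bit2=1)
  nb ..#: next=#  (t=0,i=8, bit1=1)
  nb ...: next=#  (t=0,i=6, bit0=1)
  bits 01100111 = 103

103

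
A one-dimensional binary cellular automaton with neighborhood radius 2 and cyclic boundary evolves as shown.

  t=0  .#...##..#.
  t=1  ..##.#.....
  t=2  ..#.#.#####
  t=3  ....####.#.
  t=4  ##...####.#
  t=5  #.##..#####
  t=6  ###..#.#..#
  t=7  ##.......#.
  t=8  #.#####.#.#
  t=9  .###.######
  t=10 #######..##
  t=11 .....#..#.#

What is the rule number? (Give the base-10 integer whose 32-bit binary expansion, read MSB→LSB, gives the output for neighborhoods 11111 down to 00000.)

  [31] ##### => .  t=2,i=8
  [30] ####. => #  t=2,i=9
  [29] ###.# => #  t=3,i=7
  [28] ###.. => .  t=2,i=10
  [27] ##.## => #  t=4,i=9
  [26] ##.#. => #  t=1,i=4
  [25] ##..# => .  t=0,i=7
  [24] ##... => #  t=4,i=2
  [23] #.### => #  t=2,i=6
  [22] #.##. => #  t=5,i=2
  [21] #.#.# => #  t=2,i=4
  [20] #.#.. => .  t=1,i=5
  [19] #..## => #  t=5,i=5
  [18] #..#. => .  t=0,i=0
  [17] #...# => #  t=0,i=3
  [16] #.... => #  t=1,i=7
  [15] .#### => #  t=2,i=7
  [14] .###. => #  t=4,i=0
  [13] .##.# => .  t=1,i=3
  [12] .##.. => .  t=0,i=6
  [11] .#.## => #  t=2,i=5
  [10] .#.#. => .  t=2,i=3
  [9] .#..# => .  t=0,i=10
  [8] .#... => #  t=0,i=2
  [7] ..### => .  t=3,i=4
  [6] ..##. => #  t=0,i=5
  [5] ..#.# => .  t=2,i=2
  [4] ..#.. => .  t=0,i=1
  [3] ...## => .  t=0,i=4
  [2] ...#. => #  t=7,i=8
  [1] ....# => .  t=1,i=0
  [0] ..... => #  t=1,i=8
  bits 01101101111010111100100101000101 = 1844169029

1844169029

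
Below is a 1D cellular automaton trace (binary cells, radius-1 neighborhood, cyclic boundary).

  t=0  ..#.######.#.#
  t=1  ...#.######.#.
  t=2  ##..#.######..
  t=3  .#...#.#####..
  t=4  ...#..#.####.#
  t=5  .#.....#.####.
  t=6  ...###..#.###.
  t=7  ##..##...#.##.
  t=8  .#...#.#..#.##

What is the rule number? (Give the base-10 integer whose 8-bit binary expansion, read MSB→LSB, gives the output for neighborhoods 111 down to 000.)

  ###|#  b7=1 t=0,i=5
  ##.|#  b6=1 t=0,i=9
  #.#|#  b5=1 t=0,i=3
  #..|.  b4=0 t=0,i=0
  .##|.  b3=0 t=0,i=4
  .#.|.  b2=0 t=0,i=2
  ..#|.  b1=0 t=0,i=1
  ...|#  b0=1 t=1,i=0
  bits 11100001 = 225

225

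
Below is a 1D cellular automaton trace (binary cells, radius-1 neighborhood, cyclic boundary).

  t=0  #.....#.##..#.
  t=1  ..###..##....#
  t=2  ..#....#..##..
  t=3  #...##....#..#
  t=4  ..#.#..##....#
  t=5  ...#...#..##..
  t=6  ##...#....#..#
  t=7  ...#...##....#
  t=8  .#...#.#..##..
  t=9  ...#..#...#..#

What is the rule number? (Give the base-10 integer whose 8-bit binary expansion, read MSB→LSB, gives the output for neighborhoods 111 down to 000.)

41

  ### -> .   bit 7 = 0  t=1,i=3
  ##. -> .   bit 6 = 0  t=0,i=9
  #.# -> #   bit 5 = 1  t=0,i=7
  #.. -> .   bit 4 = 0  t=0,i=1
  .## -> #   bit 3 = 1  t=0,i=8
  .#. -> .   bit 2 = 0  t=0,i=0
  ..# -> .   bit 1 = 0  t=0,i=5
  ... -> #   bit 0 = 1  t=0,i=2
  bits 00101001 = 41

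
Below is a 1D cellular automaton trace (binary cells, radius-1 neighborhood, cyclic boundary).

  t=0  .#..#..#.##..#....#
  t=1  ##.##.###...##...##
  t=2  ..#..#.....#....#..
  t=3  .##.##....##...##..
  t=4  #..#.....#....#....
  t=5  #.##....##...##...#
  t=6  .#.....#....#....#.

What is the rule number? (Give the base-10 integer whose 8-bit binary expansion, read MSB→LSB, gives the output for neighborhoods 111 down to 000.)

  nb ###: next=.  (t=1,i=0, bit7=0)
  nb ##.: next=.  (t=0,i=10, bit6=0)
  nb #.#: next=#  (t=0,i=0, bit5=1)
  nb #..: next=.  (t=0,i=2, bit4=0)
  nb .##: next=.  (t=0,i=9, bit3=0)
  nb .#.: next=#  (t=0,i=1, bit2=1)
  nb ..#: next=#  (t=0,i=3, bit1=1)
  nb ...: next=.  (t=0,i=15, bit0=0)
  bits 00100110 = 38

38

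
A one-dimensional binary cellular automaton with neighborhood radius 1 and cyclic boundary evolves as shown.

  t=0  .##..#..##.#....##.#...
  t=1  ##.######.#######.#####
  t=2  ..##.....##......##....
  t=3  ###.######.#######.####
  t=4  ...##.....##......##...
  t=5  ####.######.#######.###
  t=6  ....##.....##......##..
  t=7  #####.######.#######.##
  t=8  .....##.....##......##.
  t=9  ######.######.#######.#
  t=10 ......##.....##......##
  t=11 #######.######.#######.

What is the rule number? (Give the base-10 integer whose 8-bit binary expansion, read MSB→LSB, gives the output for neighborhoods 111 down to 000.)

  ### -> .   bit 7 = 0  t=1,i=0
  ##. -> .   bit 6 = 0  t=0,i=2
  #.# -> #   bit 5 = 1  t=0,i=10
  #.. -> #   bit 4 = 1  t=0,i=3
  .## -> #   bit 3 = 1  t=0,i=1
  .#. -> #   bit 2 = 1  t=0,i=5
  ..# -> #   bit 1 = 1  t=0,i=0
  ... -> #   bit 0 = 1  t=0,i=13
  bits 00111111 = 63

63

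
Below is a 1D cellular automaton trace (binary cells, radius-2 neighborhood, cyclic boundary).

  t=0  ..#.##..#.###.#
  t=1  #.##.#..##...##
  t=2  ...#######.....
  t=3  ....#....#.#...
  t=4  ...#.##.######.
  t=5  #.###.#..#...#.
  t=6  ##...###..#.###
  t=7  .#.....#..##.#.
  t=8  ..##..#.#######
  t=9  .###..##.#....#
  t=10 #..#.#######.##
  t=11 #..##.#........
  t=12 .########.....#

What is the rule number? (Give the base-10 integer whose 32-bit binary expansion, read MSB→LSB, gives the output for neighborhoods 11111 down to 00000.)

339328868

  nb #####: next=.  (t=2,i=5, bit31=0)
  nb ####.: next=.  (t=2,i=8, bit30=0)
  nb ###.#: next=.  (t=0,i=12, bit29=0)
  nb ###..: next=#  (t=2,i=9, bit28=1)
  nb ##.##: next=.  (t=1,i=1, bit27=0)
  nb ##.#.: next=#  (t=0,i=13, bit26=1)
  nb ##..#: next=.  (t=0,i=6, bit25=0)
  nb ##...: next=.  (t=1,i=10, bit24=0)
  nb #.###: next=.  (t=0,i=10, bit23=0)
  nb #.##.: next=.  (t=0,i=4, bit22=0)
  nb #.#.#: next=#  (t=5,i=0, bit21=1)
  nb #.#..: next=#  (t=0,i=14, bit20=1)
  nb #..##: next=#  (t=1,i=7, bit19=1)
  nb #..#.: next=.  (t=0,i=1, bit18=0)
  nb #...#: next=.  (t=1,i=11, bit17=0)
  nb #....: next=#  (t=2,i=11, bit16=1)
  nb .####: next=#  (t=2,i=4, bit15=1)
  nb .###.: next=.  (t=0,i=11, bit14=0)
  nb .##.#: next=#  (t=1,i=3, bit13=1)
  nb .##..: next=#  (t=0,i=5, bit12=1)
  nb .#.##: next=#  (t=0,i=3, bit11=1)
  nb .#.#.: next=#  (t=3,i=10, bit10=1)
  nb .#..#: next=#  (t=0,i=0, bit9=1)
  nb .#...: next=#  (t=3,i=5, bit8=1)
  nb ..###: next=.  (t=1,i=13, bit7=0)
  nb ..##.: next=#  (t=1,i=8, bit6=1)
  nb ..#.#: next=#  (t=0,i=2, bit5=1)
  nb ..#..: next=.  (t=3,i=4, bit4=0)
  nb ...##: next=.  (t=1,i=12, bit3=0)
  nb ...#.: next=#  (t=3,i=3, bit2=1)
  nb ....#: next=.  (t=2,i=1, bit1=0)
  nb .....: next=.  (t=2,i=0, bit0=0)
  bits 00010100001110011011111101100100 = 339328868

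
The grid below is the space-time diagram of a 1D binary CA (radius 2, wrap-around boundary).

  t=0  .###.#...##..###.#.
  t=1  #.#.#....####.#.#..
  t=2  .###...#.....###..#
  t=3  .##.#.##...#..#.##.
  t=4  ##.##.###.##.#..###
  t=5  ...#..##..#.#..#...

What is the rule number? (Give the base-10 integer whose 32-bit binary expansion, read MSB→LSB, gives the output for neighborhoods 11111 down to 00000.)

  [31] ##### => .  t=4,i=18
  [30] ####. => .  t=1,i=11
  [29] ###.# => .  t=0,i=3
  [28] ###.. => .  t=2,i=3
  [27] ##.## => .  t=4,i=2
  [26] ##.#. => #  t=0,i=4
  [25] ##..# => #  t=0,i=11
  [24] ##... => #  t=2,i=4
  [23] #.### => #  t=2,i=1
  [22] #.##. => #  t=3,i=6
  [21] #.#.# => #  t=1,i=2
  [20] #.#.. => .  t=0,i=5
  [19] #..## => #  t=0,i=0
  [18] #..#. => #  t=1,i=18
  [17] #...# => .  t=0,i=7
  [16] #.... => .  t=1,i=6
  [15] .#### => .  t=1,i=10
  [14] .###. => #  t=0,i=2
  [13] .##.# => .  t=3,i=2
  [12] .##.. => #  t=0,i=10
  [11] .#.## => .  t=2,i=0
  [10] .#.#. => #  t=1,i=1
  [9] .#..# => .  t=0,i=18
  [8] .#... => .  t=0,i=6
  [7] ..### => .  t=0,i=1
  [6] ..##. => #  t=0,i=9
  [5] ..#.# => .  t=1,i=0
  [4] ..#.. => #  t=2,i=7
  [3] ...## => .  t=0,i=8
  [2] ...#. => #  t=2,i=6
  [1] ....# => #  t=1,i=7
  [0] ..... => .  t=2,i=10
  bits 00000111111011000101010001010110 = 132928598

132928598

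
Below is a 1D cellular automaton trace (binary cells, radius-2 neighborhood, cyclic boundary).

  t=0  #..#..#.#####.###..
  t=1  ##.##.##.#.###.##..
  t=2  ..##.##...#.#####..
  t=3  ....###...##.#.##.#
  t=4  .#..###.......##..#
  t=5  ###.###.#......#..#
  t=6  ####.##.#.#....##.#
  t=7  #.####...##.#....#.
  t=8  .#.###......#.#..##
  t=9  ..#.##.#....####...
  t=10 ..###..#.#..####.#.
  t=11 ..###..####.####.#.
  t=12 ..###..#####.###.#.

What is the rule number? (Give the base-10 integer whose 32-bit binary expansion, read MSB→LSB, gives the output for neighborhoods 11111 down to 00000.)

2018631344

  nb #####: next=.  (t=0,i=10, bit31=0)
  nb ####.: next=#  (t=0,i=11, bit30=1)
  nb ###.#: next=#  (t=0,i=12, bit29=1)
  nb ###..: next=#  (t=0,i=16, bit28=1)
  nb ##.##: next=#  (t=0,i=13, bit27=1)
  nb ##.#.: next=.  (t=1,i=8, bit26=0)
  nb ##..#: next=.  (t=0,i=17, bit25=0)
  nb ##...: next=.  (t=2,i=7, bit24=0)
  nb #.###: next=.  (t=0,i=8, bit23=0)
  nb #.##.: next=#  (t=1,i=3, bit22=1)
  nb #.#.#: next=.  (t=1,i=9, bit21=0)
  nb #.#..: next=#  (t=3,i=18, bit20=1)
  nb #..##: next=.  (t=1,i=18, bit19=0)
  nb #..#.: next=.  (t=0,i=2, bit18=0)
  nb #...#: next=.  (t=2,i=8, bit17=0)
  nb #....: next=#  (t=2,i=18, bit16=1)
  nb .####: next=#  (t=0,i=9, bit15=1)
  nb .###.: next=#  (t=0,i=15, bit14=1)
  nb .##.#: next=.  (t=1,i=1, bit13=0)
  nb .##..: next=#  (t=1,i=16, bit12=1)
  nb .#.##: next=#  (t=0,i=7, bit11=1)
  nb .#.#.: next=#  (t=4,i=0, bit10=1)
  nb .#..#: next=#  (t=0,i=1, bit9=1)
  nb .#...: next=.  (t=3,i=0, bit8=0)
  nb ..###: next=#  (t=3,i=4, bit7=1)
  nb ..##.: next=.  (t=1,i=0, bit6=0)
  nb ..#.#: next=#  (t=0,i=6, bit5=1)
  nb ..#..: next=#  (t=0,i=0, bit4=1)
  nb ...##: next=.  (t=2,i=1, bit3=0)
  nb ...#.: next=.  (t=2,i=9, bit2=0)
  nb ....#: next=.  (t=2,i=0, bit1=0)
  nb .....: next=.  (t=4,i=9, bit0=0)
  bits 01111000010100011101111010110000 = 2018631344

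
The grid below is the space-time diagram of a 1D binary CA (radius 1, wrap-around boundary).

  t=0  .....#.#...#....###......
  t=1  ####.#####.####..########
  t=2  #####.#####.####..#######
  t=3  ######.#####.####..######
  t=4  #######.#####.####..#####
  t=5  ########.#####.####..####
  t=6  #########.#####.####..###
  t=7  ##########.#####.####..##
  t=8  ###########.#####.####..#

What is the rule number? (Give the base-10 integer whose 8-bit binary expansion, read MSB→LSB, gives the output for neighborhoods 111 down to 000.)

245

  [7] ### => #  t=0,i=17
  [6] ##. => #  t=0,i=18
  [5] #.# => #  t=0,i=6
  [4] #.. => #  t=0,i=8
  [3] .## => .  t=0,i=16
  [2] .#. => #  t=0,i=5
  [1] ..# => .  t=0,i=4
  [0] ... => #  t=0,i=0
  bits 11110101 = 245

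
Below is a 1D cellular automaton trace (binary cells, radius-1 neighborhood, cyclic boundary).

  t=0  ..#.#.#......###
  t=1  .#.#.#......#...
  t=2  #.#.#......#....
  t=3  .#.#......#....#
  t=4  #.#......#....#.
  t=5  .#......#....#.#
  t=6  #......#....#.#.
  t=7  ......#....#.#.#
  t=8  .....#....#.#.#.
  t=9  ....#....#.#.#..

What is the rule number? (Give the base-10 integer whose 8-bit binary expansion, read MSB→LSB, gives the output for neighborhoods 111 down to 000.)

  ### -> .   bit 7 = 0  t=0,i=14
  ##. -> .   bit 6 = 0  t=0,i=15
  #.# -> #   bit 5 = 1  t=0,i=3
  #.. -> .   bit 4 = 0  t=0,i=0
  .## -> .   bit 3 = 0  t=0,i=13
  .#. -> .   bit 2 = 0  t=0,i=2
  ..# -> #   bit 1 = 1  t=0,i=1
  ... -> .   bit 0 = 0  t=0,i=8
  bits 00100010 = 34

34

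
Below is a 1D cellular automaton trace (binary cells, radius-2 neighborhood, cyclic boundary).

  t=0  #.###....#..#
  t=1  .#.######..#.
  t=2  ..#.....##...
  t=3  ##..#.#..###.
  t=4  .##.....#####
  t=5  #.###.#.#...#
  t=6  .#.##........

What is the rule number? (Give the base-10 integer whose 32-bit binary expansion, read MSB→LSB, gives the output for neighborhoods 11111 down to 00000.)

990468230

  #####|.  b31=0 t=1,i=5
  ####.|.  b30=0 t=1,i=7
  ###.#|#  b29=1 t=3,i=11
  ###..|#  b28=1 t=0,i=4
  ##.##|#  b27=1 t=0,i=1
  ##.#.|.  b26=0 t=5,i=5
  ##..#|#  b25=1 t=1,i=9
  ##...|#  b24=1 t=0,i=5
  #.###|.  b23=0 t=0,i=2
  #.##.|.  b22=0 t=3,i=0
  #.#.#|.  b21=0 t=5,i=6
  #.#..|.  b20=0 t=3,i=6
  #..##|#  b19=1 t=0,i=11
  #..#.|.  b18=0 t=1,i=0
  #...#|.  b17=0 t=5,i=10
  #....|#  b16=1 t=0,i=6
  .####|.  b15=0 t=1,i=4
  .###.|#  b14=1 t=0,i=3
  .##.#|.  b13=0 t=0,i=0
  .##..|#  b12=1 t=2,i=9
  .#.##|#  b11=1 t=1,i=2
  .#.#.|.  b10=0 t=3,i=5
  .#..#|.  b9=0 t=0,i=10
  .#...|.  b8=0 t=2,i=3
  ..###|#  b7=1 t=3,i=9
  ..##.|.  b6=0 t=0,i=12
  ..#.#|.  b5=0 t=1,i=1
  ..#..|.  b4=0 t=0,i=9
  ...##|.  b3=0 t=2,i=7
  ...#.|#  b2=1 t=0,i=8
  ....#|#  b1=1 t=0,i=7
  .....|.  b0=0 t=2,i=5
  bits 00111011000010010101100010000110 = 990468230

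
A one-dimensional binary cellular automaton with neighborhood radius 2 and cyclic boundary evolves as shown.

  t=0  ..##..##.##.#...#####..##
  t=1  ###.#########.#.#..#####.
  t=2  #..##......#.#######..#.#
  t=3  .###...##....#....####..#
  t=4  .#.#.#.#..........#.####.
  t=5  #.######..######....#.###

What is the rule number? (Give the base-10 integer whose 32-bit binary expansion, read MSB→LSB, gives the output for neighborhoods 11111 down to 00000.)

  #####|.  b31=0 t=0,i=18
  ####.|#  b30=1 t=0,i=19
  ###.#|.  b29=0 t=1,i=2
  ###..|#  b28=1 t=0,i=20
  ##.##|#  b27=1 t=0,i=8
  ##.#.|#  b26=1 t=0,i=11
  ##..#|#  b25=1 t=0,i=0
  ##...|.  b24=0 t=2,i=5
  #.###|#  b23=1 t=1,i=0
  #.##.|#  b22=1 t=0,i=9
  #.#.#|#  b21=1 t=1,i=14
  #.#..|#  b20=1 t=0,i=12
  #..##|#  b19=1 t=0,i=1
  #..#.|#  b18=1 t=2,i=21
  #...#|#  b17=1 t=0,i=14
  #....|.  b16=0 t=2,i=6
  .####|.  b15=0 t=0,i=17
  .###.|.  b14=0 t=1,i=1
  .##.#|#  b13=1 t=0,i=7
  .##..|.  b12=0 t=0,i=3
  .#.##|.  b11=0 t=2,i=12
  .#.#.|#  b10=1 t=1,i=15
  .#..#|#  b9=1 t=1,i=17
  .#...|.  b8=0 t=0,i=13
  ..###|#  b7=1 t=0,i=16
  ..##.|#  b6=1 t=0,i=2
  ..#.#|.  b5=0 t=2,i=11
  ..#..|.  b4=0 t=3,i=13
  ...##|.  b3=0 t=0,i=15
  ...#.|.  b2=0 t=2,i=10
  ....#|.  b1=0 t=2,i=9
  .....|#  b0=1 t=2,i=7
  bits 01011110111111100010011011000001 = 1593714369

1593714369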